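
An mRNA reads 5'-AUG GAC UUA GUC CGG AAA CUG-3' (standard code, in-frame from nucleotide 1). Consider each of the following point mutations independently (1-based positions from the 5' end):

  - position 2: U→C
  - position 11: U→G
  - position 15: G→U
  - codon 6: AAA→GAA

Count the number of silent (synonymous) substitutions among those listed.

1

Codon 1: AUG (Met) → ACG (Thr) — missense.
Codon 4: GUC (Val) → GGC (Gly) — missense.
Codon 5: CGG (Arg) → CGU (Arg) — synonymous.
Codon 6: AAA (Lys) → GAA (Glu) — missense.
Synonymous: 1 of 4.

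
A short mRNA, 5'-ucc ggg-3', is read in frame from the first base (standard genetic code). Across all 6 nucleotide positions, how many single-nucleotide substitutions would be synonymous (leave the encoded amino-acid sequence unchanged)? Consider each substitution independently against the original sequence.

Codon 1 (UCC, Ser): 3 synonymous substitutions.
Codon 2 (GGG, Gly): 3 synonymous substitutions.
Total: 3 + 3 = 6.

6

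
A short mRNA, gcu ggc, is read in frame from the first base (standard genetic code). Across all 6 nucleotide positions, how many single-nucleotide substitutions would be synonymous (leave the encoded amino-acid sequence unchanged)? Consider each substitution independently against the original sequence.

Codon 1 (GCU, Ala): 3 synonymous substitutions.
Codon 2 (GGC, Gly): 3 synonymous substitutions.
Total: 3 + 3 = 6.

6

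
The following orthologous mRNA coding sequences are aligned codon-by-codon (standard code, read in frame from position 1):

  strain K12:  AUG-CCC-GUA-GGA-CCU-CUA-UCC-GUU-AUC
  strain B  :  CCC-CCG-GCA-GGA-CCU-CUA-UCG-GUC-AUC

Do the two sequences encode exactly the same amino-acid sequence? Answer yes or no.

no

Codon 1: AUG Met / CCC Pro — nonsynonymous.
Codon 2: CCC Pro / CCG Pro — synonymous.
Codon 3: GUA Val / GCA Ala — nonsynonymous.
Codon 4: GGA Gly / GGA Gly — identical.
Codon 5: CCU Pro / CCU Pro — identical.
Codon 6: CUA Leu / CUA Leu — identical.
Codon 7: UCC Ser / UCG Ser — synonymous.
Codon 8: GUU Val / GUC Val — synonymous.
Codon 9: AUC Ile / AUC Ile — identical.
Nonsynonymous differences: 2 → different protein.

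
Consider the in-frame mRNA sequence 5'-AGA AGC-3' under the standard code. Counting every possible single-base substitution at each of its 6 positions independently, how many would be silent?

3

Codon 1 (AGA, Arg): 2 synonymous substitutions.
Codon 2 (AGC, Ser): 1 synonymous substitution.
Total: 2 + 1 = 3.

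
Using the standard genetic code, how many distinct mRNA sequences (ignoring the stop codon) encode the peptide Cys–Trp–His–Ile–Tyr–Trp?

24

Cys: 2 codons.
Trp: 1 codon.
His: 2 codons.
Ile: 3 codons.
Tyr: 2 codons.
Trp: 1 codon.
2 × 1 × 2 × 3 × 2 × 1 = 24.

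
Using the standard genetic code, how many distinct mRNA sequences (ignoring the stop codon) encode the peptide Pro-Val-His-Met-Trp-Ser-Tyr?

384

Pro: 4 codons.
Val: 4 codons.
His: 2 codons.
Met: 1 codon.
Trp: 1 codon.
Ser: 6 codons.
Tyr: 2 codons.
4 × 4 × 2 × 1 × 1 × 6 × 2 = 384.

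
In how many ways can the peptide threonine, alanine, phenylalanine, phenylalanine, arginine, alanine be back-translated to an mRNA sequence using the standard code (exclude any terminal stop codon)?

Thr: 4 codons.
Ala: 4 codons.
Phe: 2 codons.
Phe: 2 codons.
Arg: 6 codons.
Ala: 4 codons.
4 × 4 × 2 × 2 × 6 × 4 = 1536.

1536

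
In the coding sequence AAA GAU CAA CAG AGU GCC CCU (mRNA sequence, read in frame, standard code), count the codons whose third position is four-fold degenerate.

2

Codon 1 AAA (Lys): third position 2-fold.
Codon 2 GAU (Asp): third position 2-fold.
Codon 3 CAA (Gln): third position 2-fold.
Codon 4 CAG (Gln): third position 2-fold.
Codon 5 AGU (Ser): third position 2-fold.
Codon 6 GCC (Ala): third position 4-fold.
Codon 7 CCU (Pro): third position 4-fold.
Four-fold degenerate third positions: 2.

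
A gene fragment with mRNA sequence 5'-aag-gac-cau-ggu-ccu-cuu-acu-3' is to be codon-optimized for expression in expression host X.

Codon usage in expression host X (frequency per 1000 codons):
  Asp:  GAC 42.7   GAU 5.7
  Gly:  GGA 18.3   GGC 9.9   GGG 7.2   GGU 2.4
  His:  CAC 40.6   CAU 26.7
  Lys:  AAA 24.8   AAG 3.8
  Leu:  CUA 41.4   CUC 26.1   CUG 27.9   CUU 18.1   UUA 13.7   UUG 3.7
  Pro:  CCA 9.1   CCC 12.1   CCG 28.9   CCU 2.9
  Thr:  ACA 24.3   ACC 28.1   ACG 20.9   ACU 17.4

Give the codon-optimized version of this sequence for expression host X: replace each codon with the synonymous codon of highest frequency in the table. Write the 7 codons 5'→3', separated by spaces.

Codon 1 (Lys): best is AAA at 24.8.
Codon 2 (Asp): best is GAC at 42.7.
Codon 3 (His): best is CAC at 40.6.
Codon 4 (Gly): best is GGA at 18.3.
Codon 5 (Pro): best is CCG at 28.9.
Codon 6 (Leu): best is CUA at 41.4.
Codon 7 (Thr): best is ACC at 28.1.

AAA GAC CAC GGA CCG CUA ACC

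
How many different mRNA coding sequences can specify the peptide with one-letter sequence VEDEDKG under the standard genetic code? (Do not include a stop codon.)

512

Val: 4 codons.
Glu: 2 codons.
Asp: 2 codons.
Glu: 2 codons.
Asp: 2 codons.
Lys: 2 codons.
Gly: 4 codons.
4 × 2 × 2 × 2 × 2 × 2 × 4 = 512.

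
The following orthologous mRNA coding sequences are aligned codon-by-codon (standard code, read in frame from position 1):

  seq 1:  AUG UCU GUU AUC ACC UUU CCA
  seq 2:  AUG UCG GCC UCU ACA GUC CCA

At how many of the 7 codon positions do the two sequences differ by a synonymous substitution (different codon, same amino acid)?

Codon 1: AUG Met / AUG Met — identical.
Codon 2: UCU Ser / UCG Ser — synonymous.
Codon 3: GUU Val / GCC Ala — nonsynonymous.
Codon 4: AUC Ile / UCU Ser — nonsynonymous.
Codon 5: ACC Thr / ACA Thr — synonymous.
Codon 6: UUU Phe / GUC Val — nonsynonymous.
Codon 7: CCA Pro / CCA Pro — identical.
Synonymous differences: 2.

2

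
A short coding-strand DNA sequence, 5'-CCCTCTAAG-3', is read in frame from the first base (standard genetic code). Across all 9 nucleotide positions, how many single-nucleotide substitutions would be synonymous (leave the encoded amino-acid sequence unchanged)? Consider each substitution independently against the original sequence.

Codon 1 (CCC, Pro): 3 synonymous substitutions.
Codon 2 (TCT, Ser): 3 synonymous substitutions.
Codon 3 (AAG, Lys): 1 synonymous substitution.
Total: 3 + 3 + 1 = 7.

7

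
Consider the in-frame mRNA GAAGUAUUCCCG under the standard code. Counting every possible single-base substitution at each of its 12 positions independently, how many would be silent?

8

Codon 1 (GAA, Glu): 1 synonymous substitution.
Codon 2 (GUA, Val): 3 synonymous substitutions.
Codon 3 (UUC, Phe): 1 synonymous substitution.
Codon 4 (CCG, Pro): 3 synonymous substitutions.
Total: 1 + 3 + 1 + 3 = 8.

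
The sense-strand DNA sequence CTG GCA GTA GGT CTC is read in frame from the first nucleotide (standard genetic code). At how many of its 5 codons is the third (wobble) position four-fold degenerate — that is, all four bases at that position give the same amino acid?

5

Codon 1 CTG (Leu): third position 4-fold.
Codon 2 GCA (Ala): third position 4-fold.
Codon 3 GTA (Val): third position 4-fold.
Codon 4 GGT (Gly): third position 4-fold.
Codon 5 CTC (Leu): third position 4-fold.
Four-fold degenerate third positions: 5.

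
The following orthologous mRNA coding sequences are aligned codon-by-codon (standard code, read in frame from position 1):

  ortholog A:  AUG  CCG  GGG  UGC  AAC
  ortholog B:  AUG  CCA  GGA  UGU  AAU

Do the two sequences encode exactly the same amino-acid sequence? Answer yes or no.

yes

Codon 1: AUG Met / AUG Met — identical.
Codon 2: CCG Pro / CCA Pro — synonymous.
Codon 3: GGG Gly / GGA Gly — synonymous.
Codon 4: UGC Cys / UGU Cys — synonymous.
Codon 5: AAC Asn / AAU Asn — synonymous.
Nonsynonymous differences: 0 → same protein.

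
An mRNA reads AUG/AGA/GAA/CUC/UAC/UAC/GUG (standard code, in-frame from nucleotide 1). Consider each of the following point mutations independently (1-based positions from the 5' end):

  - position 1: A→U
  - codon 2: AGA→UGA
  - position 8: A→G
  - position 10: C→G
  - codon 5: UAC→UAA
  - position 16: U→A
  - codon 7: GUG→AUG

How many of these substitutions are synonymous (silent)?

0

Codon 1: AUG (Met) → UUG (Leu) — missense.
Codon 2: AGA (Arg) → UGA (Stop) — nonsense.
Codon 3: GAA (Glu) → GGA (Gly) — missense.
Codon 4: CUC (Leu) → GUC (Val) — missense.
Codon 5: UAC (Tyr) → UAA (Stop) — nonsense.
Codon 6: UAC (Tyr) → AAC (Asn) — missense.
Codon 7: GUG (Val) → AUG (Met) — missense.
Synonymous: 0 of 7.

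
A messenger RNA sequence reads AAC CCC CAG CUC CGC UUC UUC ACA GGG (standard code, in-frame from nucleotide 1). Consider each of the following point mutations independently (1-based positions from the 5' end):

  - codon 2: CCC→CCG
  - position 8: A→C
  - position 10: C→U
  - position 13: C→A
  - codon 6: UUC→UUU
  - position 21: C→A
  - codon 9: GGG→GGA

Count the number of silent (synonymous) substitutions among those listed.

3

Codon 2: CCC (Pro) → CCG (Pro) — synonymous.
Codon 3: CAG (Gln) → CCG (Pro) — missense.
Codon 4: CUC (Leu) → UUC (Phe) — missense.
Codon 5: CGC (Arg) → AGC (Ser) — missense.
Codon 6: UUC (Phe) → UUU (Phe) — synonymous.
Codon 7: UUC (Phe) → UUA (Leu) — missense.
Codon 9: GGG (Gly) → GGA (Gly) — synonymous.
Synonymous: 3 of 7.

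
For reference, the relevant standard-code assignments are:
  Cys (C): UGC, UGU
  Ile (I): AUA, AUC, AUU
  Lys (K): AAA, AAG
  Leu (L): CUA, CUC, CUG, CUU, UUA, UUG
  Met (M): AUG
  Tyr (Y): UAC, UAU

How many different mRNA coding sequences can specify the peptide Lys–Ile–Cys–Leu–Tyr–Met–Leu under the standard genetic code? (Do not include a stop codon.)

Lys: 2 codons.
Ile: 3 codons.
Cys: 2 codons.
Leu: 6 codons.
Tyr: 2 codons.
Met: 1 codon.
Leu: 6 codons.
2 × 3 × 2 × 6 × 2 × 1 × 6 = 864.

864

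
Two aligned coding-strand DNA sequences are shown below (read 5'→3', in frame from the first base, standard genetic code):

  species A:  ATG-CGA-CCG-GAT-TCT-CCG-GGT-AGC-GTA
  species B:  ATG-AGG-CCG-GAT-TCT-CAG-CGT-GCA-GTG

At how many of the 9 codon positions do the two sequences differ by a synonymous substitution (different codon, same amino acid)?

2

Codon 1: ATG Met / ATG Met — identical.
Codon 2: CGA Arg / AGG Arg — synonymous.
Codon 3: CCG Pro / CCG Pro — identical.
Codon 4: GAT Asp / GAT Asp — identical.
Codon 5: TCT Ser / TCT Ser — identical.
Codon 6: CCG Pro / CAG Gln — nonsynonymous.
Codon 7: GGT Gly / CGT Arg — nonsynonymous.
Codon 8: AGC Ser / GCA Ala — nonsynonymous.
Codon 9: GTA Val / GTG Val — synonymous.
Synonymous differences: 2.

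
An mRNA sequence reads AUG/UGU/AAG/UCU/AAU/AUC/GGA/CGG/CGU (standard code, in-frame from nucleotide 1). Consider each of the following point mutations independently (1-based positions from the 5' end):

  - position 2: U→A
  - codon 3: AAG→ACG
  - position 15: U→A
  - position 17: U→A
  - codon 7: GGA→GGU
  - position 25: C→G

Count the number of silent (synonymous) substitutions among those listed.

1

Codon 1: AUG (Met) → AAG (Lys) — missense.
Codon 3: AAG (Lys) → ACG (Thr) — missense.
Codon 5: AAU (Asn) → AAA (Lys) — missense.
Codon 6: AUC (Ile) → AAC (Asn) — missense.
Codon 7: GGA (Gly) → GGU (Gly) — synonymous.
Codon 9: CGU (Arg) → GGU (Gly) — missense.
Synonymous: 1 of 6.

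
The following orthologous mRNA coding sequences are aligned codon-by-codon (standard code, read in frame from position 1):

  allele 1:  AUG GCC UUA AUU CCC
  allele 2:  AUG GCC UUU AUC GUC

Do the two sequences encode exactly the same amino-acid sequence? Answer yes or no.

Codon 1: AUG Met / AUG Met — identical.
Codon 2: GCC Ala / GCC Ala — identical.
Codon 3: UUA Leu / UUU Phe — nonsynonymous.
Codon 4: AUU Ile / AUC Ile — synonymous.
Codon 5: CCC Pro / GUC Val — nonsynonymous.
Nonsynonymous differences: 2 → different protein.

no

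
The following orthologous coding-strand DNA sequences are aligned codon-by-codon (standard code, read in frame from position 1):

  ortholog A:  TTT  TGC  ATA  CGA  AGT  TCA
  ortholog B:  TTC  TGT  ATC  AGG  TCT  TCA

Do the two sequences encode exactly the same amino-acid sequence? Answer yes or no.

Codon 1: TTT Phe / TTC Phe — synonymous.
Codon 2: TGC Cys / TGT Cys — synonymous.
Codon 3: ATA Ile / ATC Ile — synonymous.
Codon 4: CGA Arg / AGG Arg — synonymous.
Codon 5: AGT Ser / TCT Ser — synonymous.
Codon 6: TCA Ser / TCA Ser — identical.
Nonsynonymous differences: 0 → same protein.

yes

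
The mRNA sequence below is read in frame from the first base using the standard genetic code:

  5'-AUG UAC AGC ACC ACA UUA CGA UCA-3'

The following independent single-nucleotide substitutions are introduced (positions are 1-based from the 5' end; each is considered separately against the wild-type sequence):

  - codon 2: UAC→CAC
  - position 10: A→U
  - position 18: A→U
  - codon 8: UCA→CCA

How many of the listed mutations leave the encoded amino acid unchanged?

0

Codon 2: UAC (Tyr) → CAC (His) — missense.
Codon 4: ACC (Thr) → UCC (Ser) — missense.
Codon 6: UUA (Leu) → UUU (Phe) — missense.
Codon 8: UCA (Ser) → CCA (Pro) — missense.
Synonymous: 0 of 4.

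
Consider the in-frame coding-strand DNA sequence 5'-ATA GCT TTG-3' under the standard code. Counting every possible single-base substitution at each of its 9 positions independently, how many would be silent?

7

Codon 1 (ATA, Ile): 2 synonymous substitutions.
Codon 2 (GCT, Ala): 3 synonymous substitutions.
Codon 3 (TTG, Leu): 2 synonymous substitutions.
Total: 2 + 3 + 2 = 7.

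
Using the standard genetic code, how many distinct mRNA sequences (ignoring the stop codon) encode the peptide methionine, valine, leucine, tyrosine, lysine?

Met: 1 codon.
Val: 4 codons.
Leu: 6 codons.
Tyr: 2 codons.
Lys: 2 codons.
1 × 4 × 6 × 2 × 2 = 96.

96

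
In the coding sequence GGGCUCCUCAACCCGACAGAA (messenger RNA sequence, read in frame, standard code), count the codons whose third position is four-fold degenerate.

Codon 1 GGG (Gly): third position 4-fold.
Codon 2 CUC (Leu): third position 4-fold.
Codon 3 CUC (Leu): third position 4-fold.
Codon 4 AAC (Asn): third position 2-fold.
Codon 5 CCG (Pro): third position 4-fold.
Codon 6 ACA (Thr): third position 4-fold.
Codon 7 GAA (Glu): third position 2-fold.
Four-fold degenerate third positions: 5.

5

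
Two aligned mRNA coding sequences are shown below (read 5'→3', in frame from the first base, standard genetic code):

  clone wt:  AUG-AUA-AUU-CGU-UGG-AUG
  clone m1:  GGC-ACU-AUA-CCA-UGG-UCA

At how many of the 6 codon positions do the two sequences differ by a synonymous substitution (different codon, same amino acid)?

Codon 1: AUG Met / GGC Gly — nonsynonymous.
Codon 2: AUA Ile / ACU Thr — nonsynonymous.
Codon 3: AUU Ile / AUA Ile — synonymous.
Codon 4: CGU Arg / CCA Pro — nonsynonymous.
Codon 5: UGG Trp / UGG Trp — identical.
Codon 6: AUG Met / UCA Ser — nonsynonymous.
Synonymous differences: 1.

1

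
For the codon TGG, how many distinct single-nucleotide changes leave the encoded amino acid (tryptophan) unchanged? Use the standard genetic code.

0

Position 1: none → 0 synonymous.
Position 2: none → 0 synonymous.
Position 3: none → 0 synonymous.
Total: 0 + 0 + 0 = 0.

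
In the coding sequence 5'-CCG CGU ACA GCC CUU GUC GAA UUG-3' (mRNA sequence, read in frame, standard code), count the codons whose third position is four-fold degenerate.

Codon 1 CCG (Pro): third position 4-fold.
Codon 2 CGU (Arg): third position 4-fold.
Codon 3 ACA (Thr): third position 4-fold.
Codon 4 GCC (Ala): third position 4-fold.
Codon 5 CUU (Leu): third position 4-fold.
Codon 6 GUC (Val): third position 4-fold.
Codon 7 GAA (Glu): third position 2-fold.
Codon 8 UUG (Leu): third position 2-fold.
Four-fold degenerate third positions: 6.

6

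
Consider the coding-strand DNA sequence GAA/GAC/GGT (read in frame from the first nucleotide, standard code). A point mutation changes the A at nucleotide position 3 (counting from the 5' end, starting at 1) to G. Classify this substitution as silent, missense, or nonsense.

silent

Position 3 falls in codon 1: GAA → Glu.
After the substitution the codon is GAG → Glu.
Both encode Glu, so the change is synonymous.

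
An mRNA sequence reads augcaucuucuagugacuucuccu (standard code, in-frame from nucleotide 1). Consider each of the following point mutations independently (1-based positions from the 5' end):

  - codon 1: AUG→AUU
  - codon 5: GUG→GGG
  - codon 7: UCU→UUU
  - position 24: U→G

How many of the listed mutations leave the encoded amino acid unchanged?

1

Codon 1: AUG (Met) → AUU (Ile) — missense.
Codon 5: GUG (Val) → GGG (Gly) — missense.
Codon 7: UCU (Ser) → UUU (Phe) — missense.
Codon 8: CCU (Pro) → CCG (Pro) — synonymous.
Synonymous: 1 of 4.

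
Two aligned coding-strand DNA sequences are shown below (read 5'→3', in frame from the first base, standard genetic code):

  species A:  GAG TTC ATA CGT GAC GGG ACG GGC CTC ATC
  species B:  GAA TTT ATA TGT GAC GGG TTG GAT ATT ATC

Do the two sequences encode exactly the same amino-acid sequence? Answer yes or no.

no

Codon 1: GAG Glu / GAA Glu — synonymous.
Codon 2: TTC Phe / TTT Phe — synonymous.
Codon 3: ATA Ile / ATA Ile — identical.
Codon 4: CGT Arg / TGT Cys — nonsynonymous.
Codon 5: GAC Asp / GAC Asp — identical.
Codon 6: GGG Gly / GGG Gly — identical.
Codon 7: ACG Thr / TTG Leu — nonsynonymous.
Codon 8: GGC Gly / GAT Asp — nonsynonymous.
Codon 9: CTC Leu / ATT Ile — nonsynonymous.
Codon 10: ATC Ile / ATC Ile — identical.
Nonsynonymous differences: 4 → different protein.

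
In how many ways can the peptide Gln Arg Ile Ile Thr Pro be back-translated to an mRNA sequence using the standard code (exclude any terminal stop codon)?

1728

Gln: 2 codons.
Arg: 6 codons.
Ile: 3 codons.
Ile: 3 codons.
Thr: 4 codons.
Pro: 4 codons.
2 × 6 × 3 × 3 × 4 × 4 = 1728.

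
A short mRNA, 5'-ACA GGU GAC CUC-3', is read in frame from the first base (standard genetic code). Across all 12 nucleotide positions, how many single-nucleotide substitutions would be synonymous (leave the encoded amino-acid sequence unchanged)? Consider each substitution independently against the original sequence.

Codon 1 (ACA, Thr): 3 synonymous substitutions.
Codon 2 (GGU, Gly): 3 synonymous substitutions.
Codon 3 (GAC, Asp): 1 synonymous substitution.
Codon 4 (CUC, Leu): 3 synonymous substitutions.
Total: 3 + 3 + 1 + 3 = 10.

10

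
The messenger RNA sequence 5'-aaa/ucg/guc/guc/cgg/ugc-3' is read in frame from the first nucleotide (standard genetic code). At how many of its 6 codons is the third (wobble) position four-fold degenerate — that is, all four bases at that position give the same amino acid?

4

Codon 1 AAA (Lys): third position 2-fold.
Codon 2 UCG (Ser): third position 4-fold.
Codon 3 GUC (Val): third position 4-fold.
Codon 4 GUC (Val): third position 4-fold.
Codon 5 CGG (Arg): third position 4-fold.
Codon 6 UGC (Cys): third position 2-fold.
Four-fold degenerate third positions: 4.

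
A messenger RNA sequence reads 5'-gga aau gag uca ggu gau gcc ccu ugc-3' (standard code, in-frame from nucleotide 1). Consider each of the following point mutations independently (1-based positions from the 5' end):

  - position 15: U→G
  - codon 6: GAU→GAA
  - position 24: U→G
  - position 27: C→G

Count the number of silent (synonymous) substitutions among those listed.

2

Codon 5: GGU (Gly) → GGG (Gly) — synonymous.
Codon 6: GAU (Asp) → GAA (Glu) — missense.
Codon 8: CCU (Pro) → CCG (Pro) — synonymous.
Codon 9: UGC (Cys) → UGG (Trp) — missense.
Synonymous: 2 of 4.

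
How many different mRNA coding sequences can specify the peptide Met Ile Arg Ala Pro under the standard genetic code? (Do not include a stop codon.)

288

Met: 1 codon.
Ile: 3 codons.
Arg: 6 codons.
Ala: 4 codons.
Pro: 4 codons.
1 × 3 × 6 × 4 × 4 = 288.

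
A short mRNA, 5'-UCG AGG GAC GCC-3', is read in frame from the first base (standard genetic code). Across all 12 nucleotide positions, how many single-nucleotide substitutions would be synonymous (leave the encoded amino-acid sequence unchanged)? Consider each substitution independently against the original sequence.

9

Codon 1 (UCG, Ser): 3 synonymous substitutions.
Codon 2 (AGG, Arg): 2 synonymous substitutions.
Codon 3 (GAC, Asp): 1 synonymous substitution.
Codon 4 (GCC, Ala): 3 synonymous substitutions.
Total: 3 + 2 + 1 + 3 = 9.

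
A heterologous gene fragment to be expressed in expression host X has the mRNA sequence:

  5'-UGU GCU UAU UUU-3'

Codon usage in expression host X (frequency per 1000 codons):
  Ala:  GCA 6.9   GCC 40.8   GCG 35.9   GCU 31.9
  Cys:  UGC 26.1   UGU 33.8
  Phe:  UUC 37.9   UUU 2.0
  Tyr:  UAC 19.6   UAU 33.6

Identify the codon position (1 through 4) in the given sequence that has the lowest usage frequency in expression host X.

4

Codon 1 UGU (Cys): 33.8 per 1000.
Codon 2 GCU (Ala): 31.9 per 1000.
Codon 3 UAU (Tyr): 33.6 per 1000.
Codon 4 UUU (Phe): 2.0 per 1000.
Lowest frequency is 2.0 at codon 4.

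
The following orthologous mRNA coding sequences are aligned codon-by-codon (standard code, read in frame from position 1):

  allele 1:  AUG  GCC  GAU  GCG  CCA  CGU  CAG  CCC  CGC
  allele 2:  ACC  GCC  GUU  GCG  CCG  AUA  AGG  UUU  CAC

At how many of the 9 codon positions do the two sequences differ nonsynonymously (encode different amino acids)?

Codon 1: AUG Met / ACC Thr — nonsynonymous.
Codon 2: GCC Ala / GCC Ala — identical.
Codon 3: GAU Asp / GUU Val — nonsynonymous.
Codon 4: GCG Ala / GCG Ala — identical.
Codon 5: CCA Pro / CCG Pro — synonymous.
Codon 6: CGU Arg / AUA Ile — nonsynonymous.
Codon 7: CAG Gln / AGG Arg — nonsynonymous.
Codon 8: CCC Pro / UUU Phe — nonsynonymous.
Codon 9: CGC Arg / CAC His — nonsynonymous.
Nonsynonymous differences: 6.

6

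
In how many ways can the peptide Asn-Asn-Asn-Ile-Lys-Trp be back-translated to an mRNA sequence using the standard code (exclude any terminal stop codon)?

48

Asn: 2 codons.
Asn: 2 codons.
Asn: 2 codons.
Ile: 3 codons.
Lys: 2 codons.
Trp: 1 codon.
2 × 2 × 2 × 3 × 2 × 1 = 48.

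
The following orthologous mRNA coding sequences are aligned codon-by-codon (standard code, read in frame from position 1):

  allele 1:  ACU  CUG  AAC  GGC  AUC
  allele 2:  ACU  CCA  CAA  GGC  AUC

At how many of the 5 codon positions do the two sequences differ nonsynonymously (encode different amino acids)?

Codon 1: ACU Thr / ACU Thr — identical.
Codon 2: CUG Leu / CCA Pro — nonsynonymous.
Codon 3: AAC Asn / CAA Gln — nonsynonymous.
Codon 4: GGC Gly / GGC Gly — identical.
Codon 5: AUC Ile / AUC Ile — identical.
Nonsynonymous differences: 2.

2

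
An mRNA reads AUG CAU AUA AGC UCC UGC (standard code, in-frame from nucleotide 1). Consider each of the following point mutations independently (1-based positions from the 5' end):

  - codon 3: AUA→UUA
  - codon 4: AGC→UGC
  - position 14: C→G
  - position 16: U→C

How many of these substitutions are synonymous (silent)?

0

Codon 3: AUA (Ile) → UUA (Leu) — missense.
Codon 4: AGC (Ser) → UGC (Cys) — missense.
Codon 5: UCC (Ser) → UGC (Cys) — missense.
Codon 6: UGC (Cys) → CGC (Arg) — missense.
Synonymous: 0 of 4.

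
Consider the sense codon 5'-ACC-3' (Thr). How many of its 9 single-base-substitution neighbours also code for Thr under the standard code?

3

Position 1: none → 0 synonymous.
Position 2: none → 0 synonymous.
Position 3: ACU, ACA, ACG → 3 synonymous.
Total: 0 + 0 + 3 = 3.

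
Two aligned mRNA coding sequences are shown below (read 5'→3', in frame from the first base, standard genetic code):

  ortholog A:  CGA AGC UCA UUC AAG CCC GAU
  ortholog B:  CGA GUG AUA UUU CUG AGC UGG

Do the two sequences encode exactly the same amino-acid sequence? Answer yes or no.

no

Codon 1: CGA Arg / CGA Arg — identical.
Codon 2: AGC Ser / GUG Val — nonsynonymous.
Codon 3: UCA Ser / AUA Ile — nonsynonymous.
Codon 4: UUC Phe / UUU Phe — synonymous.
Codon 5: AAG Lys / CUG Leu — nonsynonymous.
Codon 6: CCC Pro / AGC Ser — nonsynonymous.
Codon 7: GAU Asp / UGG Trp — nonsynonymous.
Nonsynonymous differences: 5 → different protein.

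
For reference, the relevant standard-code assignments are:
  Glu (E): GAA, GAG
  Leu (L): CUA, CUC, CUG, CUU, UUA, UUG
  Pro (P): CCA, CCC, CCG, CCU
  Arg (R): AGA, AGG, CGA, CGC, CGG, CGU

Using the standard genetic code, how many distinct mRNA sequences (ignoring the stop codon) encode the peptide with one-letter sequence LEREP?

Leu: 6 codons.
Glu: 2 codons.
Arg: 6 codons.
Glu: 2 codons.
Pro: 4 codons.
6 × 2 × 6 × 2 × 4 = 576.

576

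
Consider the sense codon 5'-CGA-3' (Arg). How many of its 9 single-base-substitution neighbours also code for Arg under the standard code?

4

Position 1: AGA → 1 synonymous.
Position 2: none → 0 synonymous.
Position 3: CGU, CGC, CGG → 3 synonymous.
Total: 1 + 0 + 3 = 4.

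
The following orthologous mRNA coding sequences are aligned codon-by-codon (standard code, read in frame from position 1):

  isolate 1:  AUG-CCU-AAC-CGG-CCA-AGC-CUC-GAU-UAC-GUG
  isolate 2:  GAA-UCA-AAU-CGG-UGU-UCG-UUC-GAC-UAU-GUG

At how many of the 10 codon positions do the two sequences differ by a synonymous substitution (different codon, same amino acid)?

4

Codon 1: AUG Met / GAA Glu — nonsynonymous.
Codon 2: CCU Pro / UCA Ser — nonsynonymous.
Codon 3: AAC Asn / AAU Asn — synonymous.
Codon 4: CGG Arg / CGG Arg — identical.
Codon 5: CCA Pro / UGU Cys — nonsynonymous.
Codon 6: AGC Ser / UCG Ser — synonymous.
Codon 7: CUC Leu / UUC Phe — nonsynonymous.
Codon 8: GAU Asp / GAC Asp — synonymous.
Codon 9: UAC Tyr / UAU Tyr — synonymous.
Codon 10: GUG Val / GUG Val — identical.
Synonymous differences: 4.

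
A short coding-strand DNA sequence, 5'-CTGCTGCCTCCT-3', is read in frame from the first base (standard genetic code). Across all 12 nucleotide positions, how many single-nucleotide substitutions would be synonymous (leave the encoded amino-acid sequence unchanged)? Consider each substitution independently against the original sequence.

14

Codon 1 (CTG, Leu): 4 synonymous substitutions.
Codon 2 (CTG, Leu): 4 synonymous substitutions.
Codon 3 (CCT, Pro): 3 synonymous substitutions.
Codon 4 (CCT, Pro): 3 synonymous substitutions.
Total: 4 + 4 + 3 + 3 = 14.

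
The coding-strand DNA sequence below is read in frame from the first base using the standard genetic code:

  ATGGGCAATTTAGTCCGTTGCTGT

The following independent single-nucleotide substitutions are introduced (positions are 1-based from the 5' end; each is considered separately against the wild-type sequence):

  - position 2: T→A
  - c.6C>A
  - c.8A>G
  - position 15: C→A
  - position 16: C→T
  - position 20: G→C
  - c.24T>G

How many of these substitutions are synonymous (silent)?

2

Codon 1: ATG (Met) → AAG (Lys) — missense.
Codon 2: GGC (Gly) → GGA (Gly) — synonymous.
Codon 3: AAT (Asn) → AGT (Ser) — missense.
Codon 5: GTC (Val) → GTA (Val) — synonymous.
Codon 6: CGT (Arg) → TGT (Cys) — missense.
Codon 7: TGC (Cys) → TCC (Ser) — missense.
Codon 8: TGT (Cys) → TGG (Trp) — missense.
Synonymous: 2 of 7.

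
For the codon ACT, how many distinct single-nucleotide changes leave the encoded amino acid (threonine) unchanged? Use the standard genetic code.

3

Position 1: none → 0 synonymous.
Position 2: none → 0 synonymous.
Position 3: ACC, ACA, ACG → 3 synonymous.
Total: 0 + 0 + 3 = 3.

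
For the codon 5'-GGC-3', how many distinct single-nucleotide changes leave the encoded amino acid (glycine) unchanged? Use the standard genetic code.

Position 1: none → 0 synonymous.
Position 2: none → 0 synonymous.
Position 3: GGT, GGA, GGG → 3 synonymous.
Total: 0 + 0 + 3 = 3.

3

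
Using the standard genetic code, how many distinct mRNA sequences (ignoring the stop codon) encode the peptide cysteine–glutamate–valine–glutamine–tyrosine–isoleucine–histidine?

Cys: 2 codons.
Glu: 2 codons.
Val: 4 codons.
Gln: 2 codons.
Tyr: 2 codons.
Ile: 3 codons.
His: 2 codons.
2 × 2 × 4 × 2 × 2 × 3 × 2 = 384.

384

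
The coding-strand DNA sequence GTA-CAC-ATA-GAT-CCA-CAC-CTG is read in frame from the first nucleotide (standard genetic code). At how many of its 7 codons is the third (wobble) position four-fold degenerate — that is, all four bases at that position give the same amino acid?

Codon 1 GTA (Val): third position 4-fold.
Codon 2 CAC (His): third position 2-fold.
Codon 3 ATA (Ile): third position 3-fold.
Codon 4 GAT (Asp): third position 2-fold.
Codon 5 CCA (Pro): third position 4-fold.
Codon 6 CAC (His): third position 2-fold.
Codon 7 CTG (Leu): third position 4-fold.
Four-fold degenerate third positions: 3.

3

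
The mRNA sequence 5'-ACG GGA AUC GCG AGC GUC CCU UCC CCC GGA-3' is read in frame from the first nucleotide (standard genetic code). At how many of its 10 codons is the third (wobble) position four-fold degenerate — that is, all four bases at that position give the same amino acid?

8

Codon 1 ACG (Thr): third position 4-fold.
Codon 2 GGA (Gly): third position 4-fold.
Codon 3 AUC (Ile): third position 3-fold.
Codon 4 GCG (Ala): third position 4-fold.
Codon 5 AGC (Ser): third position 2-fold.
Codon 6 GUC (Val): third position 4-fold.
Codon 7 CCU (Pro): third position 4-fold.
Codon 8 UCC (Ser): third position 4-fold.
Codon 9 CCC (Pro): third position 4-fold.
Codon 10 GGA (Gly): third position 4-fold.
Four-fold degenerate third positions: 8.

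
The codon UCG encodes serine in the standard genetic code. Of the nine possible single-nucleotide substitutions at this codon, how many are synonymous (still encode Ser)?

Position 1: none → 0 synonymous.
Position 2: none → 0 synonymous.
Position 3: UCU, UCC, UCA → 3 synonymous.
Total: 0 + 0 + 3 = 3.

3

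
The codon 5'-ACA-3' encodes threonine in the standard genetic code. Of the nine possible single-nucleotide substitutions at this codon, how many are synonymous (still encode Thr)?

3

Position 1: none → 0 synonymous.
Position 2: none → 0 synonymous.
Position 3: ACU, ACC, ACG → 3 synonymous.
Total: 0 + 0 + 3 = 3.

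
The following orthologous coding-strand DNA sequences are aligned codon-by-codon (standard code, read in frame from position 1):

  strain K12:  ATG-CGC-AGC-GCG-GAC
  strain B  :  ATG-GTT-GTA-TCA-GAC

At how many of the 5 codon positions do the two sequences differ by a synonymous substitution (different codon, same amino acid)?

Codon 1: ATG Met / ATG Met — identical.
Codon 2: CGC Arg / GTT Val — nonsynonymous.
Codon 3: AGC Ser / GTA Val — nonsynonymous.
Codon 4: GCG Ala / TCA Ser — nonsynonymous.
Codon 5: GAC Asp / GAC Asp — identical.
Synonymous differences: 0.

0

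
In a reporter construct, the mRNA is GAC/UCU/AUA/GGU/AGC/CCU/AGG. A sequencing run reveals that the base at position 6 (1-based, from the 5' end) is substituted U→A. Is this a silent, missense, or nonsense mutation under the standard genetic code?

Position 6 falls in codon 2: UCU → Ser.
After the substitution the codon is UCA → Ser.
Both encode Ser, so the change is synonymous.

silent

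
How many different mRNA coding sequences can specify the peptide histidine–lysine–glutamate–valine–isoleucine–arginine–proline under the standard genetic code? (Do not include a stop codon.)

His: 2 codons.
Lys: 2 codons.
Glu: 2 codons.
Val: 4 codons.
Ile: 3 codons.
Arg: 6 codons.
Pro: 4 codons.
2 × 2 × 2 × 4 × 3 × 6 × 4 = 2304.

2304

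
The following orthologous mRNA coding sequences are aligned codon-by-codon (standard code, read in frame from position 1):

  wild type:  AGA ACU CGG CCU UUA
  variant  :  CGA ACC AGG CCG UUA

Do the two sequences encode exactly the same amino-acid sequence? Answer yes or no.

yes

Codon 1: AGA Arg / CGA Arg — synonymous.
Codon 2: ACU Thr / ACC Thr — synonymous.
Codon 3: CGG Arg / AGG Arg — synonymous.
Codon 4: CCU Pro / CCG Pro — synonymous.
Codon 5: UUA Leu / UUA Leu — identical.
Nonsynonymous differences: 0 → same protein.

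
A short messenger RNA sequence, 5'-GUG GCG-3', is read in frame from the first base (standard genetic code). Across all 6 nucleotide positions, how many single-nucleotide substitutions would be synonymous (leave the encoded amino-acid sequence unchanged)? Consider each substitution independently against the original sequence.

6

Codon 1 (GUG, Val): 3 synonymous substitutions.
Codon 2 (GCG, Ala): 3 synonymous substitutions.
Total: 3 + 3 = 6.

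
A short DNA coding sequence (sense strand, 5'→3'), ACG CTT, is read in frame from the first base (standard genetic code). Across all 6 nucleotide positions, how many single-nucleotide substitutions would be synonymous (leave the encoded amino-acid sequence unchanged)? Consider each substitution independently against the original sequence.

Codon 1 (ACG, Thr): 3 synonymous substitutions.
Codon 2 (CTT, Leu): 3 synonymous substitutions.
Total: 3 + 3 = 6.

6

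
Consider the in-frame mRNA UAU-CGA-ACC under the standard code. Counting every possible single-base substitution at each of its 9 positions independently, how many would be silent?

8

Codon 1 (UAU, Tyr): 1 synonymous substitution.
Codon 2 (CGA, Arg): 4 synonymous substitutions.
Codon 3 (ACC, Thr): 3 synonymous substitutions.
Total: 1 + 4 + 3 = 8.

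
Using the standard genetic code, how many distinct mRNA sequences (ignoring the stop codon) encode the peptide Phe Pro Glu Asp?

Phe: 2 codons.
Pro: 4 codons.
Glu: 2 codons.
Asp: 2 codons.
2 × 4 × 2 × 2 = 32.

32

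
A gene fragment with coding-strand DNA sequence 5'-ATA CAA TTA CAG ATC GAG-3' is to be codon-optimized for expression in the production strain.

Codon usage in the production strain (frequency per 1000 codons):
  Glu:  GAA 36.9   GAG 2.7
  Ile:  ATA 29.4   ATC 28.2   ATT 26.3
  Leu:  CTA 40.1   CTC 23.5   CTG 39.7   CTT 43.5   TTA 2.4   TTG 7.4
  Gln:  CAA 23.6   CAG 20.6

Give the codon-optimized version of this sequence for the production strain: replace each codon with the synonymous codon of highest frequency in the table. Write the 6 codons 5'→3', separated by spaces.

ATA CAA CTT CAA ATA GAA

Codon 1 (Ile): best is ATA at 29.4.
Codon 2 (Gln): best is CAA at 23.6.
Codon 3 (Leu): best is CTT at 43.5.
Codon 4 (Gln): best is CAA at 23.6.
Codon 5 (Ile): best is ATA at 29.4.
Codon 6 (Glu): best is GAA at 36.9.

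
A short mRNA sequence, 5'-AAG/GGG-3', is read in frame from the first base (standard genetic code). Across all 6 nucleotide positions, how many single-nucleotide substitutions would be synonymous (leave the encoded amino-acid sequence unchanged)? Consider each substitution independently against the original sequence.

4

Codon 1 (AAG, Lys): 1 synonymous substitution.
Codon 2 (GGG, Gly): 3 synonymous substitutions.
Total: 1 + 3 = 4.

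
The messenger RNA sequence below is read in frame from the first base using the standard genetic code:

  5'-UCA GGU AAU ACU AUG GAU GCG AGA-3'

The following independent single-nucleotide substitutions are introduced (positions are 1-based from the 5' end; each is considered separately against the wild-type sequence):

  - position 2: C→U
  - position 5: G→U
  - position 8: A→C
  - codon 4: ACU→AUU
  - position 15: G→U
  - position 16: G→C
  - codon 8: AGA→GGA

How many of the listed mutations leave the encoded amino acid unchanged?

0

Codon 1: UCA (Ser) → UUA (Leu) — missense.
Codon 2: GGU (Gly) → GUU (Val) — missense.
Codon 3: AAU (Asn) → ACU (Thr) — missense.
Codon 4: ACU (Thr) → AUU (Ile) — missense.
Codon 5: AUG (Met) → AUU (Ile) — missense.
Codon 6: GAU (Asp) → CAU (His) — missense.
Codon 8: AGA (Arg) → GGA (Gly) — missense.
Synonymous: 0 of 7.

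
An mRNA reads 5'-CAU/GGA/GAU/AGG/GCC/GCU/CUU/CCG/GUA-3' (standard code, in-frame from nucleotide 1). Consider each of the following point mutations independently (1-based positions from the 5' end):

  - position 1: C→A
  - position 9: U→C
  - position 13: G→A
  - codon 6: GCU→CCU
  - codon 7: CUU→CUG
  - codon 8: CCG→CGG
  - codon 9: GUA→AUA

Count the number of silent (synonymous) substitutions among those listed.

Codon 1: CAU (His) → AAU (Asn) — missense.
Codon 3: GAU (Asp) → GAC (Asp) — synonymous.
Codon 5: GCC (Ala) → ACC (Thr) — missense.
Codon 6: GCU (Ala) → CCU (Pro) — missense.
Codon 7: CUU (Leu) → CUG (Leu) — synonymous.
Codon 8: CCG (Pro) → CGG (Arg) — missense.
Codon 9: GUA (Val) → AUA (Ile) — missense.
Synonymous: 2 of 7.

2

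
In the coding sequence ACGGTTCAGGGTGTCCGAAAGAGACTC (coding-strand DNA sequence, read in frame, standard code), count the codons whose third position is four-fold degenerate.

Codon 1 ACG (Thr): third position 4-fold.
Codon 2 GTT (Val): third position 4-fold.
Codon 3 CAG (Gln): third position 2-fold.
Codon 4 GGT (Gly): third position 4-fold.
Codon 5 GTC (Val): third position 4-fold.
Codon 6 CGA (Arg): third position 4-fold.
Codon 7 AAG (Lys): third position 2-fold.
Codon 8 AGA (Arg): third position 2-fold.
Codon 9 CTC (Leu): third position 4-fold.
Four-fold degenerate third positions: 6.

6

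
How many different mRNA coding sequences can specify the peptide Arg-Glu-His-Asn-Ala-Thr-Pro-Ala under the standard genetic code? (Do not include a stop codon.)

Arg: 6 codons.
Glu: 2 codons.
His: 2 codons.
Asn: 2 codons.
Ala: 4 codons.
Thr: 4 codons.
Pro: 4 codons.
Ala: 4 codons.
6 × 2 × 2 × 2 × 4 × 4 × 4 × 4 = 12288.

12288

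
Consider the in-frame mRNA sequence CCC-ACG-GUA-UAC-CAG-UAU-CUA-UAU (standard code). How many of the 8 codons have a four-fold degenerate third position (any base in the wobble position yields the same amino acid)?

4

Codon 1 CCC (Pro): third position 4-fold.
Codon 2 ACG (Thr): third position 4-fold.
Codon 3 GUA (Val): third position 4-fold.
Codon 4 UAC (Tyr): third position 2-fold.
Codon 5 CAG (Gln): third position 2-fold.
Codon 6 UAU (Tyr): third position 2-fold.
Codon 7 CUA (Leu): third position 4-fold.
Codon 8 UAU (Tyr): third position 2-fold.
Four-fold degenerate third positions: 4.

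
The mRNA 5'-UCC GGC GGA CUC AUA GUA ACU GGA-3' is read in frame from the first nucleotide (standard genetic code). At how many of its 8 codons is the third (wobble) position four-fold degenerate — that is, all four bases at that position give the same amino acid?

7

Codon 1 UCC (Ser): third position 4-fold.
Codon 2 GGC (Gly): third position 4-fold.
Codon 3 GGA (Gly): third position 4-fold.
Codon 4 CUC (Leu): third position 4-fold.
Codon 5 AUA (Ile): third position 3-fold.
Codon 6 GUA (Val): third position 4-fold.
Codon 7 ACU (Thr): third position 4-fold.
Codon 8 GGA (Gly): third position 4-fold.
Four-fold degenerate third positions: 7.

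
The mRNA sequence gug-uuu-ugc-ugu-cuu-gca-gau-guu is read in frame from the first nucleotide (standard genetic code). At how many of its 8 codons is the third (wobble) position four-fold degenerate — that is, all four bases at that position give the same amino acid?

4

Codon 1 GUG (Val): third position 4-fold.
Codon 2 UUU (Phe): third position 2-fold.
Codon 3 UGC (Cys): third position 2-fold.
Codon 4 UGU (Cys): third position 2-fold.
Codon 5 CUU (Leu): third position 4-fold.
Codon 6 GCA (Ala): third position 4-fold.
Codon 7 GAU (Asp): third position 2-fold.
Codon 8 GUU (Val): third position 4-fold.
Four-fold degenerate third positions: 4.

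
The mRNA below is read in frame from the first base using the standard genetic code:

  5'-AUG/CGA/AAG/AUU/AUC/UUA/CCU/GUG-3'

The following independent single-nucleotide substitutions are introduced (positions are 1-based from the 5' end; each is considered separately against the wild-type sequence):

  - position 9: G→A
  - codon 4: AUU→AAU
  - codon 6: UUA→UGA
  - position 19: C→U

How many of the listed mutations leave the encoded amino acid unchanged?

Codon 3: AAG (Lys) → AAA (Lys) — synonymous.
Codon 4: AUU (Ile) → AAU (Asn) — missense.
Codon 6: UUA (Leu) → UGA (Stop) — nonsense.
Codon 7: CCU (Pro) → UCU (Ser) — missense.
Synonymous: 1 of 4.

1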